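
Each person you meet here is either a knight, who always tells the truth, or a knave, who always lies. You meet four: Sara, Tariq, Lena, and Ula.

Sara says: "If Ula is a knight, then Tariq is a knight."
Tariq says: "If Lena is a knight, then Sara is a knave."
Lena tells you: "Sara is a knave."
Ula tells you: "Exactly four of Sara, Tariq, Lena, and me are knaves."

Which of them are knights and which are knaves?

Sara: knight, Tariq: knight, Lena: knave, Ula: knave

Consider Sara. Suppose Sara is a knave.
Then no assignment of the remaining roles makes every statement match its speaker's type — contradiction.
So Sara is a knight.
With that fixed, Lena's statement is false, so Lena is a knave.
With that fixed, Ula's statement is false, so Ula is a knave.
With that fixed, Tariq's statement is true, so Tariq is a knight.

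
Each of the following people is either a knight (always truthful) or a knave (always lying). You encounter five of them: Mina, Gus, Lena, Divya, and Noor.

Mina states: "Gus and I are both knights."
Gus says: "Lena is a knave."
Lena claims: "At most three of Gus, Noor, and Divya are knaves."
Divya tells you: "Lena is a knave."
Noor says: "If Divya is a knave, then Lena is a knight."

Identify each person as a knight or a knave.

Mina: knave, Gus: knave, Lena: knight, Divya: knave, Noor: knight

Regardless of anyone's role, Lena's statement is true, so Lena is a knight.
With that fixed, Divya's statement is false, so Divya is a knave.
With that fixed, Noor's statement is true, so Noor is a knight.
With that fixed, Gus's statement is false, so Gus is a knave.
With that fixed, Mina's statement is false, so Mina is a knave.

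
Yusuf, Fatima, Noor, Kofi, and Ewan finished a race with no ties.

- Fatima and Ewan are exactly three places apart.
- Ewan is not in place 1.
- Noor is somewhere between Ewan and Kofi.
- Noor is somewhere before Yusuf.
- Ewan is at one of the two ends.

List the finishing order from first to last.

Kofi, Fatima, Noor, Yusuf, Ewan

From clue 1: Fatima is in {1,2,4,5}.
From clues 1–2: Fatima is in {1,2,5}.
From clues 1–3: Noor is in {3,4}.
From clues 1–4: Noor → place 3.
From clues 1–5: Kofi → place 1, Fatima → place 2, Yusuf → place 4, Ewan → place 5.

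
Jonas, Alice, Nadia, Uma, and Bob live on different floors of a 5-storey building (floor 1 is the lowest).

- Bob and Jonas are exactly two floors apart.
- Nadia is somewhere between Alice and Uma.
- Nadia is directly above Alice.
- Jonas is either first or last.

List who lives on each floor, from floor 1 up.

From clues 1–2: Nadia is in {2,3,4}.
From clues 1–3: Alice → floor 1, Nadia → floor 2, Uma → floor 4.
From clues 1–4: Bob → floor 3, Jonas → floor 5.

Alice, Nadia, Bob, Uma, Jonas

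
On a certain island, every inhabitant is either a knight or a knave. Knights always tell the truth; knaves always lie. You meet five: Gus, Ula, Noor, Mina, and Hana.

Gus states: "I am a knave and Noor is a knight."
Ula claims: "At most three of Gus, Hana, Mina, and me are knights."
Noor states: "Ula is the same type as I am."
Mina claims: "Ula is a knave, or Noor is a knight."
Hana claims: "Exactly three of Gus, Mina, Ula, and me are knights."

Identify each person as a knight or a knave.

Consider Gus. Suppose Gus is a knight.
Then Gus's own statement would have to be true, but it can't be — contradiction.
So Gus is a knave.
With that fixed, Ula's statement is true, so Ula is a knight.
Consider Noor. Suppose Noor is a knight.
Then Gus's statement comes out true, contradicting Gus being a knave.
So Noor is a knave.
With that fixed, Mina's statement is false, so Mina is a knave.
With that fixed, Hana's statement is false, so Hana is a knave.

Gus: knave, Ula: knight, Noor: knave, Mina: knave, Hana: knave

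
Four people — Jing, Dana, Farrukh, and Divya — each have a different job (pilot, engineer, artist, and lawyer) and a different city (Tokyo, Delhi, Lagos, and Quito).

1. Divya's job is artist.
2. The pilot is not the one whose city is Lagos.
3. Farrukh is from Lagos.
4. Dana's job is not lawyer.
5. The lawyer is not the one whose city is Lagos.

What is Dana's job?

pilot

Clue 1 rules out artist for Dana's job.
With clues 1–4, lawyer is impossible for Dana's job.
With clues 1–5, engineer is impossible for Dana's job.
That leaves pilot.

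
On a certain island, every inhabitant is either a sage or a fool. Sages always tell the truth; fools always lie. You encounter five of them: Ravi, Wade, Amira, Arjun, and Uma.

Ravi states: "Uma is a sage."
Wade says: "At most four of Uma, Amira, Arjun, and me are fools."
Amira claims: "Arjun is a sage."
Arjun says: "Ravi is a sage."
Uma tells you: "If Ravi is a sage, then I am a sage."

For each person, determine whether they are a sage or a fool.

Regardless of anyone's role, Wade's statement is true, so Wade is a sage.
Consider Ravi. Suppose Ravi is a fool.
Then no assignment of the remaining roles makes every statement match its speaker's type — contradiction.
So Ravi is a sage.
With that fixed, Arjun's statement is true, so Arjun is a sage.
With that fixed, Amira's statement is true, so Amira is a sage.
Consider Uma. Suppose Uma is a fool.
Then Ravi's statement comes out false, contradicting Ravi being a sage.
So Uma is a sage.

Ravi: sage, Wade: sage, Amira: sage, Arjun: sage, Uma: sage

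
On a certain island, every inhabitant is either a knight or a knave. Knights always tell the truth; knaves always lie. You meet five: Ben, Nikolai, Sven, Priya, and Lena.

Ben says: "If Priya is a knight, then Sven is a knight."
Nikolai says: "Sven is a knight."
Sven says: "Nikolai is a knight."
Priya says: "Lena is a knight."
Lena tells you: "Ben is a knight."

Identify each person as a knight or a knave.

Ben: knight, Nikolai: knight, Sven: knight, Priya: knight, Lena: knight

Consider Ben. Suppose Ben is a knave.
Then no assignment of the remaining roles makes every statement match its speaker's type — contradiction.
So Ben is a knight.
With that fixed, Lena's statement is true, so Lena is a knight.
With that fixed, Priya's statement is true, so Priya is a knight.
Consider Nikolai. Suppose Nikolai is a knave.
Then no assignment of the remaining roles makes every statement match its speaker's type — contradiction.
So Nikolai is a knight.
With that fixed, Sven's statement is true, so Sven is a knight.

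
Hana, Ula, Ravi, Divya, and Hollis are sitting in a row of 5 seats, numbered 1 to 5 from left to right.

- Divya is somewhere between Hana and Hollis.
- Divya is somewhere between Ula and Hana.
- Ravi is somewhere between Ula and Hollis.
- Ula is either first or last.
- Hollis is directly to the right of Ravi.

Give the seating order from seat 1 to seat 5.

From clue 1: Divya is in {2,3,4}.
From clues 1–3: Hana is in {1,5}.
From clues 1–4: Hollis → seat 3.
From clues 1–5: Ula → seat 1, Ravi → seat 2, Divya → seat 4, Hana → seat 5.

Ula, Ravi, Hollis, Divya, Hana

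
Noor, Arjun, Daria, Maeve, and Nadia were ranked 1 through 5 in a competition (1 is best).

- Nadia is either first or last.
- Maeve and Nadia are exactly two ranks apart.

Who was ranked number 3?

Maeve

With clue 1, Nadia is ruled out for rank 3.
With clues 1–2, Arjun, Daria, and Noor are ruled out for rank 3.
So rank 3 is Maeve.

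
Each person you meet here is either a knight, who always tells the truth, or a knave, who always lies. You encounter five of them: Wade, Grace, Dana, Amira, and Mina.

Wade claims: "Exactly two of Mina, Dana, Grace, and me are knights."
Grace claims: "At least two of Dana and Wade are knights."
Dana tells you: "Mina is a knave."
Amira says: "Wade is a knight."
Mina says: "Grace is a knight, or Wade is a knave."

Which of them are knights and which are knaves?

Wade: knave, Grace: knave, Dana: knave, Amira: knave, Mina: knight

Consider Wade. Suppose Wade is a knight.
Then no assignment of the remaining roles makes every statement match its speaker's type — contradiction.
So Wade is a knave.
With that fixed, Grace's statement is false, so Grace is a knave.
With that fixed, Amira's statement is false, so Amira is a knave.
With that fixed, Mina's statement is true, so Mina is a knight.
With that fixed, Dana's statement is false, so Dana is a knave.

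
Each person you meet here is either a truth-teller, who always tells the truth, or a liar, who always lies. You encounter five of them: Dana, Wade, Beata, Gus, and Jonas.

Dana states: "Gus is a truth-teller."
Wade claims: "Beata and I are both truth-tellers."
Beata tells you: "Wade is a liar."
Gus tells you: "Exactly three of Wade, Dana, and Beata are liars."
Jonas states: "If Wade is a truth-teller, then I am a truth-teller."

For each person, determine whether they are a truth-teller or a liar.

Consider Dana. Suppose Dana is a truth-teller.
Then no assignment of the remaining roles makes every statement match its speaker's type — contradiction.
So Dana is a liar.
Consider Wade. Suppose Wade is a truth-teller.
Then no assignment of the remaining roles makes every statement match its speaker's type — contradiction.
So Wade is a liar.
With that fixed, Beata's statement is true, so Beata is a truth-teller.
With that fixed, Gus's statement is false, so Gus is a liar.
With that fixed, Jonas's statement is true, so Jonas is a truth-teller.

Dana: liar, Wade: liar, Beata: truth-teller, Gus: liar, Jonas: truth-teller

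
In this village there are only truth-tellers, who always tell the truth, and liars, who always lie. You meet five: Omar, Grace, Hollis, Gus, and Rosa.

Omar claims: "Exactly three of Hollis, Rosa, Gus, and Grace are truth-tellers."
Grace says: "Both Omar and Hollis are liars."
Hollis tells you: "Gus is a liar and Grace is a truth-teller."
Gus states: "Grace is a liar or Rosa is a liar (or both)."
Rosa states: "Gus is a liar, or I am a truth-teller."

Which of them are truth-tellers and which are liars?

Consider Omar. Suppose Omar is a truth-teller.
Then no assignment of the remaining roles makes every statement match its speaker's type — contradiction.
So Omar is a liar.
Consider Grace. Suppose Grace is a liar.
Then no assignment of the remaining roles makes every statement match its speaker's type — contradiction.
So Grace is a truth-teller.
Consider Hollis. Suppose Hollis is a truth-teller.
Then Grace's statement comes out false, contradicting Grace being a truth-teller.
So Hollis is a liar.
Consider Gus. Suppose Gus is a liar.
Then Hollis's statement comes out true, contradicting Hollis being a liar.
So Gus is a truth-teller.
Consider Rosa. Suppose Rosa is a truth-teller.
Then Omar's statement comes out true, contradicting Omar being a liar.
So Rosa is a liar.

Omar: liar, Grace: truth-teller, Hollis: liar, Gus: truth-teller, Rosa: liar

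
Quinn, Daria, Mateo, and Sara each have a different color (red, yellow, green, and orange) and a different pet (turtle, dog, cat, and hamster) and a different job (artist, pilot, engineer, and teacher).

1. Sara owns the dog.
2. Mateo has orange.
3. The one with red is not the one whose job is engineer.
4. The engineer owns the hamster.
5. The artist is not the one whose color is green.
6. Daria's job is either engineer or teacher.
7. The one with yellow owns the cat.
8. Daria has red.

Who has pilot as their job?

With clues 1–6, Daria is impossible for the one with job pilot.
With clues 1–8, Mateo and Quinn are impossible for the one with job pilot.
That leaves Sara.

Sara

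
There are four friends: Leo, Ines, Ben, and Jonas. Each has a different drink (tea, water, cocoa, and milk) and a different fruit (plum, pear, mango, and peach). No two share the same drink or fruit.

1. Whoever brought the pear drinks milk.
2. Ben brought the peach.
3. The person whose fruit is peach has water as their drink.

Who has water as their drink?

With clues 1–3, Ines, Jonas, and Leo are impossible for the one with drink water.
That leaves Ben.

Ben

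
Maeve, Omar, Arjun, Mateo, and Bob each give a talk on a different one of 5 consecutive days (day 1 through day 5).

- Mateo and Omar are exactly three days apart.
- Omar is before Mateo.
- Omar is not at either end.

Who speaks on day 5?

With clues 1–2, Omar is ruled out for day 5.
With clues 1–3, Arjun, Bob, and Maeve are ruled out for day 5.
So day 5 is Mateo.

Mateo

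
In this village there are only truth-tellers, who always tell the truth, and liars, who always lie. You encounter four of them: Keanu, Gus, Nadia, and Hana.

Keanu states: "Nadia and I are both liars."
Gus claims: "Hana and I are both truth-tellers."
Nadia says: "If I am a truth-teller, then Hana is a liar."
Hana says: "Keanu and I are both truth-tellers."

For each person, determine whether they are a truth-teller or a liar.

Consider Keanu. Suppose Keanu is a truth-teller.
Then Keanu's own statement would have to be true, but it can't be — contradiction.
So Keanu is a liar.
With that fixed, Hana's statement is false, so Hana is a liar.
With that fixed, Gus's statement is false, so Gus is a liar.
With that fixed, Nadia's statement is true, so Nadia is a truth-teller.

Keanu: liar, Gus: liar, Nadia: truth-teller, Hana: liar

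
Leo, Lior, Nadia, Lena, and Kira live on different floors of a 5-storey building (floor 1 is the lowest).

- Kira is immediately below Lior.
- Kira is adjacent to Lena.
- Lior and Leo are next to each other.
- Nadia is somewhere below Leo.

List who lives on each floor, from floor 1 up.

Nadia, Lena, Kira, Lior, Leo

From clue 1: Lior is in {2,3,4,5}.
From clues 1–2: Lior is in {3,4,5}.
From clues 1–3: Leo is in {4,5}.
From clues 1–4: Nadia → floor 1, Lena → floor 2, Kira → floor 3, Lior → floor 4, Leo → floor 5.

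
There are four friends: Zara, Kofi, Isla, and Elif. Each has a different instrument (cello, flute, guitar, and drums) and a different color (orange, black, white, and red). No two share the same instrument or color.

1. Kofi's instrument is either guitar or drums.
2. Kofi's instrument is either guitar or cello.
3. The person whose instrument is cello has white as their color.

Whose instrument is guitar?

Kofi

With clues 1–2, Elif, Isla, and Zara are impossible for the one with instrument guitar.
That leaves Kofi.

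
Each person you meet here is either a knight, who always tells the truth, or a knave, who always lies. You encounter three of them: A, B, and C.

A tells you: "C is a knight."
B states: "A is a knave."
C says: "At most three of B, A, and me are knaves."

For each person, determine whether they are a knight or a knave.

Regardless of anyone's role, C's statement is true, so C is a knight.
With that fixed, A's statement is true, so A is a knight.
With that fixed, B's statement is false, so B is a knave.

A: knight, B: knave, C: knight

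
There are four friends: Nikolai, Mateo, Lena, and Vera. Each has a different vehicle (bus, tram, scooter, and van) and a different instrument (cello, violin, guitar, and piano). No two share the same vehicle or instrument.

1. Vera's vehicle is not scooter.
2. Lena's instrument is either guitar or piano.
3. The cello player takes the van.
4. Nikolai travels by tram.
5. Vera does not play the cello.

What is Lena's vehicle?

scooter

With clues 1–3, van is impossible for Lena's vehicle.
With clues 1–4, tram is impossible for Lena's vehicle.
With clues 1–5, bus is impossible for Lena's vehicle.
That leaves scooter.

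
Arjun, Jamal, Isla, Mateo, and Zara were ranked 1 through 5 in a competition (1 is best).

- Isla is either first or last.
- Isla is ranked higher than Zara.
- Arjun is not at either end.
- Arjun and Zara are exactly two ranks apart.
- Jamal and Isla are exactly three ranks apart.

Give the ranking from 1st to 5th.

Isla, Mateo, Arjun, Jamal, Zara

From clue 1: Isla is in {1,5}.
From clues 1–2: Isla → rank 1.
From clues 1–3: Arjun is in {2,3,4}.
From clues 1–5: Mateo → rank 2, Arjun → rank 3, Jamal → rank 4, Zara → rank 5.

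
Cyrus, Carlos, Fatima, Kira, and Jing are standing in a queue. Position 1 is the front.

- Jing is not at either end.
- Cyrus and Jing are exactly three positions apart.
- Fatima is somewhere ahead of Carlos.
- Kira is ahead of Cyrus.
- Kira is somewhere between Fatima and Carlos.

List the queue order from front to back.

From clue 1: Jing is in {2,3,4}.
From clues 1–2: Cyrus is in {1,5}.
From clues 1–4: Jing → position 2, Cyrus → position 5.
From clues 1–5: Fatima → position 1, Kira → position 3, Carlos → position 4.

Fatima, Jing, Kira, Carlos, Cyrus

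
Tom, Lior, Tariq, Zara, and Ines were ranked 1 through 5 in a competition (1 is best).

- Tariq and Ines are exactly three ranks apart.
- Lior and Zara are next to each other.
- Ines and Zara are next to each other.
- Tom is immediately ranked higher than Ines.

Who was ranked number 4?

Lior

With clues 1–2, Tom is ruled out for rank 4.
With clues 1–4, Ines, Tariq, and Zara are ruled out for rank 4.
So rank 4 is Lior.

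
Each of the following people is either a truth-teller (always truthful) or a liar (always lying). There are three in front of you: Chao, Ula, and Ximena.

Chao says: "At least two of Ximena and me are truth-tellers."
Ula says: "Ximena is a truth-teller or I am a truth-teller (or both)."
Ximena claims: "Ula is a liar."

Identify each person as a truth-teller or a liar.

Consider Chao. Suppose Chao is a truth-teller.
Then no assignment of the remaining roles makes every statement match its speaker's type — contradiction.
So Chao is a liar.
Consider Ula. Suppose Ula is a liar.
Then no assignment of the remaining roles makes every statement match its speaker's type — contradiction.
So Ula is a truth-teller.
With that fixed, Ximena's statement is false, so Ximena is a liar.

Chao: liar, Ula: truth-teller, Ximena: liar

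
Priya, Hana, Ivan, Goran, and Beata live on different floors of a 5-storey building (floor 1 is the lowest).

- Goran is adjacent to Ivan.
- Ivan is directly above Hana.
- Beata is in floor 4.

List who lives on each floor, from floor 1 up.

Hana, Ivan, Goran, Beata, Priya

From clues 1–2: Hana is in {1,2,3}.
From clues 1–3: Hana → floor 1, Ivan → floor 2, Goran → floor 3, Beata → floor 4, Priya → floor 5.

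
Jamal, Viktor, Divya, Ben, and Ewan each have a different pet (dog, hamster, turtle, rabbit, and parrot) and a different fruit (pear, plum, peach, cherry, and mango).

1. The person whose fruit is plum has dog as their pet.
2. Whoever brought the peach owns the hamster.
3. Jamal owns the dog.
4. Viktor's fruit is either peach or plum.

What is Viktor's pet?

hamster

With clues 1–3, dog is impossible for Viktor's pet.
With clues 1–4, parrot, rabbit, and turtle are impossible for Viktor's pet.
That leaves hamster.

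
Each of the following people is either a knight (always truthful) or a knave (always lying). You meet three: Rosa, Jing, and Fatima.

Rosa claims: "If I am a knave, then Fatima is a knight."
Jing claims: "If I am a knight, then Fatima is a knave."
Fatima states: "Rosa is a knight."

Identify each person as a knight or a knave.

Consider Rosa. Suppose Rosa is a knight.
Then no assignment of the remaining roles makes every statement match its speaker's type — contradiction.
So Rosa is a knave.
With that fixed, Fatima's statement is false, so Fatima is a knave.
With that fixed, Jing's statement is true, so Jing is a knight.

Rosa: knave, Jing: knight, Fatima: knave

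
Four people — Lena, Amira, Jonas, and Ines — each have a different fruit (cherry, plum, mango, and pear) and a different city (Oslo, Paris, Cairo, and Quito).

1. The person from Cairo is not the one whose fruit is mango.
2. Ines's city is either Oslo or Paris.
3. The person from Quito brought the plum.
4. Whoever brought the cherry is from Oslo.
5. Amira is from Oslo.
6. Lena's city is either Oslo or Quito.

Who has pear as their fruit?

Jonas

With clues 1–4, Ines is impossible for the one with fruit pear.
With clues 1–5, Amira is impossible for the one with fruit pear.
With clues 1–6, Lena is impossible for the one with fruit pear.
That leaves Jonas.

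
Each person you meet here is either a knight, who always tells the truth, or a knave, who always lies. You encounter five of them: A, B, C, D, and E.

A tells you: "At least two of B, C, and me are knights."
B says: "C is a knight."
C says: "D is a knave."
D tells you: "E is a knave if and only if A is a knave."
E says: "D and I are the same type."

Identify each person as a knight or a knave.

A: knave, B: knave, C: knave, D: knight, E: knave

Consider A. Suppose A is a knight.
Then no assignment of the remaining roles makes every statement match its speaker's type — contradiction.
So A is a knave.
Consider B. Suppose B is a knight.
Then no assignment of the remaining roles makes every statement match its speaker's type — contradiction.
So B is a knave.
Consider C. Suppose C is a knight.
Then B's statement comes out true, contradicting B being a knave.
So C is a knave.
Consider D. Suppose D is a knave.
Then C's statement comes out true, contradicting C being a knave.
So D is a knight.
Consider E. Suppose E is a knight.
Then D's statement comes out false, contradicting D being a knight.
So E is a knave.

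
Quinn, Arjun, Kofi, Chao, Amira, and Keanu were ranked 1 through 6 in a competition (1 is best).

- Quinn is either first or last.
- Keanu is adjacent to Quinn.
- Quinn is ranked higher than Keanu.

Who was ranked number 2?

With clue 1, Quinn is ruled out for rank 2.
With clues 1–3, Amira, Arjun, Chao, and Kofi are ruled out for rank 2.
So rank 2 is Keanu.

Keanu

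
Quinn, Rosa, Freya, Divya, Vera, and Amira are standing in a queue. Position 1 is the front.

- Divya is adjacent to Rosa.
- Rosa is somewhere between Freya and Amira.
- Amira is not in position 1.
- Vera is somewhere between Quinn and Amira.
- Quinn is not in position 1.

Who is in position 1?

With clues 1–2, Divya and Rosa are ruled out for position 1.
With clues 1–3, Amira is ruled out for position 1.
With clues 1–4, Vera is ruled out for position 1.
With clues 1–5, Quinn is ruled out for position 1.
So position 1 is Freya.

Freya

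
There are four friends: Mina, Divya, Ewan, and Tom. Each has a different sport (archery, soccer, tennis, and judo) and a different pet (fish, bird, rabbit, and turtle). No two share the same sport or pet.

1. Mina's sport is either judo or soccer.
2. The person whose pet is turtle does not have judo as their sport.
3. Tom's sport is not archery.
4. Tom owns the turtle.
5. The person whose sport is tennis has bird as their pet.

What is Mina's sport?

judo

Clue 1 rules out archery and tennis for Mina's sport.
With clues 1–5, soccer is impossible for Mina's sport.
That leaves judo.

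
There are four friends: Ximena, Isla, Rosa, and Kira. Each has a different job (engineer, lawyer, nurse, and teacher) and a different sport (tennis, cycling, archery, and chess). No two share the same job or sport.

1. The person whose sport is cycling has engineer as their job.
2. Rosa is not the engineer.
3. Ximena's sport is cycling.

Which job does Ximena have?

engineer

With clues 1–3, lawyer, nurse, and teacher are impossible for Ximena's job.
That leaves engineer.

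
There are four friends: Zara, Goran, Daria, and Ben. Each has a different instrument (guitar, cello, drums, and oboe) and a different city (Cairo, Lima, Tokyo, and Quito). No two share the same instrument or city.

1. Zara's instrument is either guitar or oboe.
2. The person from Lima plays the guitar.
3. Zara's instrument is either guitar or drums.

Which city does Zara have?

With clues 1–3, Cairo, Quito, and Tokyo are impossible for Zara's city.
That leaves Lima.

Lima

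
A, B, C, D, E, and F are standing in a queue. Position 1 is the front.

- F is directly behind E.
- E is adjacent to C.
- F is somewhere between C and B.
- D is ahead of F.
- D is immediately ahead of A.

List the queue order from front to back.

From clue 1: E is in {1,2,3,4,5}.
From clues 1–2: C is in {1,2,3,4}.
From clues 1–3: B is in {4,5,6}.
From clues 1–4: B is in {5,6}.
From clues 1–5: D → position 1, A → position 2, C → position 3, E → position 4, F → position 5, B → position 6.

D, A, C, E, F, B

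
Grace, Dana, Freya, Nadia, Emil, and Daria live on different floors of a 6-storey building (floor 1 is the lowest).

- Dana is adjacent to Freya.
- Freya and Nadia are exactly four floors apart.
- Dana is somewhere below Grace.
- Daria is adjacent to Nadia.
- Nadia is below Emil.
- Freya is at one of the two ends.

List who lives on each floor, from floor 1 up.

From clues 1–2: Freya is in {1,2,5,6}.
From clues 1–3: Freya is in {1,2,5}.
From clues 1–4: Grace is in {3,4,6}.
From clues 1–5: Grace is in {3,6}.
From clues 1–6: Freya → floor 1, Dana → floor 2, Grace → floor 3, Daria → floor 4, Nadia → floor 5, Emil → floor 6.

Freya, Dana, Grace, Daria, Nadia, Emil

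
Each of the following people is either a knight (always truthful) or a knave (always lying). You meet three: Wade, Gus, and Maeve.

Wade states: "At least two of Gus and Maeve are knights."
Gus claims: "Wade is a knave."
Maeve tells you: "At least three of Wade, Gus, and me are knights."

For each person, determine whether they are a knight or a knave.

Consider Wade. Suppose Wade is a knight.
Then no assignment of the remaining roles makes every statement match its speaker's type — contradiction.
So Wade is a knave.
With that fixed, Gus's statement is true, so Gus is a knight.
With that fixed, Maeve's statement is false, so Maeve is a knave.

Wade: knave, Gus: knight, Maeve: knave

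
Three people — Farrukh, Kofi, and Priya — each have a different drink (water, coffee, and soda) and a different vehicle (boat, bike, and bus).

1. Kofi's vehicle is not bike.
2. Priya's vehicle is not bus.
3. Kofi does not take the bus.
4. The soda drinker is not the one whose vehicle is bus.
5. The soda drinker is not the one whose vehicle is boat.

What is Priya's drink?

With clues 1–5, coffee and water are impossible for Priya's drink.
That leaves soda.

soda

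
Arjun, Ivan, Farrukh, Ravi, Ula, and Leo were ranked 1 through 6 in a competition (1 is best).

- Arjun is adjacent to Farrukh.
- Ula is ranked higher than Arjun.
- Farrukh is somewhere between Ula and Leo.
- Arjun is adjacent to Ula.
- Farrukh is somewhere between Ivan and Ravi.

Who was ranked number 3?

With clues 1–3, Leo is ruled out for rank 3.
With clues 1–4, Ivan and Ravi are ruled out for rank 3.
With clues 1–5, Farrukh and Ula are ruled out for rank 3.
So rank 3 is Arjun.

Arjun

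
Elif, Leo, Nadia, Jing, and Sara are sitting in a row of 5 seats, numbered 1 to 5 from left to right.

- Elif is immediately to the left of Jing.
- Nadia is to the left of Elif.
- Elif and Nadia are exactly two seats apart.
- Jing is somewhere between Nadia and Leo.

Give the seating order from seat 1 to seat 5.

Nadia, Sara, Elif, Jing, Leo

From clue 1: Elif is in {1,2,3,4}.
From clues 1–2: Elif is in {2,3,4}.
From clues 1–3: Elif is in {3,4}.
From clues 1–4: Nadia → seat 1, Sara → seat 2, Elif → seat 3, Jing → seat 4, Leo → seat 5.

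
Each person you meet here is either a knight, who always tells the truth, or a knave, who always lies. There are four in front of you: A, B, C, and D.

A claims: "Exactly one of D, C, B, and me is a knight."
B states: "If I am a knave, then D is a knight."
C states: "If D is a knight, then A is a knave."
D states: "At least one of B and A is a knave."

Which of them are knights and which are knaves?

A: knave, B: knight, C: knight, D: knight

Consider A. Suppose A is a knight.
Then no assignment of the remaining roles makes every statement match its speaker's type — contradiction.
So A is a knave.
With that fixed, C's statement is true, so C is a knight.
With that fixed, D's statement is true, so D is a knight.
With that fixed, B's statement is true, so B is a knight.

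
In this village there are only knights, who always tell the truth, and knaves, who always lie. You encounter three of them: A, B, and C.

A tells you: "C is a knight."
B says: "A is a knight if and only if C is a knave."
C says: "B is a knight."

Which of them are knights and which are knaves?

A: knave, B: knave, C: knave

Consider A. Suppose A is a knight.
Then no assignment of the remaining roles makes every statement match its speaker's type — contradiction.
So A is a knave.
Consider B. Suppose B is a knight.
Then no assignment of the remaining roles makes every statement match its speaker's type — contradiction.
So B is a knave.
With that fixed, C's statement is false, so C is a knave.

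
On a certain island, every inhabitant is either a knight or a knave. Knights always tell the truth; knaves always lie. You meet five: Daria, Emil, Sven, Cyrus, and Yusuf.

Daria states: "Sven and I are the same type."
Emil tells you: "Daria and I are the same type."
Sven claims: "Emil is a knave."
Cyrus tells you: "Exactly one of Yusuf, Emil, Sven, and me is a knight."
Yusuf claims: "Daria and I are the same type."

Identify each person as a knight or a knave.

Daria: knight, Emil: knave, Sven: knight, Cyrus: knave, Yusuf: knight

Consider Daria. Suppose Daria is a knave.
Then whichever role Emil has, Emil's statement has the wrong truth value — contradiction.
So Daria is a knight.
Consider Emil. Suppose Emil is a knight.
Then no assignment of the remaining roles makes every statement match its speaker's type — contradiction.
So Emil is a knave.
With that fixed, Sven's statement is true, so Sven is a knight.
Consider Cyrus. Suppose Cyrus is a knight.
Then Cyrus's own statement would have to be true, but it can't be — contradiction.
So Cyrus is a knave.
Consider Yusuf. Suppose Yusuf is a knave.
Then Cyrus's statement comes out true, contradicting Cyrus being a knave.
So Yusuf is a knight.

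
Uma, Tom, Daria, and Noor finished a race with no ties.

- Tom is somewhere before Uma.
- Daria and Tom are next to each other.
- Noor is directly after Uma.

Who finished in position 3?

With clues 1–3, Daria, Noor, and Tom are ruled out for place 3.
So place 3 is Uma.

Uma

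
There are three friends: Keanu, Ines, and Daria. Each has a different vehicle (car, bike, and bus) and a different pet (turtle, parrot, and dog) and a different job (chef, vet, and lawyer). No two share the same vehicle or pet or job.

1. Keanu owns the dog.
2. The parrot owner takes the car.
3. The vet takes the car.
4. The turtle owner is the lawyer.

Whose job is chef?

Keanu

With clues 1–4, Daria and Ines are impossible for the one with job chef.
That leaves Keanu.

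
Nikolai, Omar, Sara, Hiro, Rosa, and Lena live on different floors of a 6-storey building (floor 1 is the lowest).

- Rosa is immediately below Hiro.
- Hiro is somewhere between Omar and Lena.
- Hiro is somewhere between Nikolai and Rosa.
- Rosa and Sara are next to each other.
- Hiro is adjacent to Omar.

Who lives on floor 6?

With clue 1, Rosa is ruled out for floor 6.
With clues 1–2, Hiro is ruled out for floor 6.
With clues 1–4, Sara is ruled out for floor 6.
With clues 1–5, Lena and Omar are ruled out for floor 6.
So floor 6 is Nikolai.

Nikolai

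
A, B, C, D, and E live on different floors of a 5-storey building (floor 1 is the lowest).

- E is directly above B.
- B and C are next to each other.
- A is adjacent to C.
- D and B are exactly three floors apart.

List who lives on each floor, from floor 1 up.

From clue 1: B is in {1,2,3,4}.
From clues 1–2: B is in {2,3,4}.
From clues 1–3: A is in {1,2}.
From clues 1–4: D → floor 1, A → floor 2, C → floor 3, B → floor 4, E → floor 5.

D, A, C, B, E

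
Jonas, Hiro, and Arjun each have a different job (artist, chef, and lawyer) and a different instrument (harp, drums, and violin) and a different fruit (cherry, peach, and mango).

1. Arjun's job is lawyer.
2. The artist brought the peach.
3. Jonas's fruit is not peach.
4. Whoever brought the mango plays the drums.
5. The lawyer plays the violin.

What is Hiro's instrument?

harp

With clues 1–4, drums is impossible for Hiro's instrument.
With clues 1–5, violin is impossible for Hiro's instrument.
That leaves harp.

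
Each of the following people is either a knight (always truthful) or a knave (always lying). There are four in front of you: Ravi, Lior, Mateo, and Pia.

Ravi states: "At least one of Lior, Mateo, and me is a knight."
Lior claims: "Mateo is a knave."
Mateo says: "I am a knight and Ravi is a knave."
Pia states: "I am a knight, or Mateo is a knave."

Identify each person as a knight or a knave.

Consider Ravi. Suppose Ravi is a knave.
Then no assignment of the remaining roles makes every statement match its speaker's type — contradiction.
So Ravi is a knight.
With that fixed, Mateo's statement is false, so Mateo is a knave.
With that fixed, Pia's statement is true, so Pia is a knight.
With that fixed, Lior's statement is true, so Lior is a knight.

Ravi: knight, Lior: knight, Mateo: knave, Pia: knight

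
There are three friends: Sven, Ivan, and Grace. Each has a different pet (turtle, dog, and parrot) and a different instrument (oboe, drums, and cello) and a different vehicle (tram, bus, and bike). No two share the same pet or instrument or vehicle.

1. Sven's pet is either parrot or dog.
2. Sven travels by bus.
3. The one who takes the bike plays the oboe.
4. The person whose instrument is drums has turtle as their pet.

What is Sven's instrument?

With clues 1–3, oboe is impossible for Sven's instrument.
With clues 1–4, drums is impossible for Sven's instrument.
That leaves cello.

cello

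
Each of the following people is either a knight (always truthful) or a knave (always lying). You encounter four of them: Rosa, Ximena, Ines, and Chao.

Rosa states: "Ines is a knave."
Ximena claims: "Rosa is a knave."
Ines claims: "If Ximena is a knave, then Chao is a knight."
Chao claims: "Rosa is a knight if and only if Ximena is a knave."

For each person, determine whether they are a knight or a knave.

Rosa: knave, Ximena: knight, Ines: knight, Chao: knight

Consider Rosa. Suppose Rosa is a knight.
Then no assignment of the remaining roles makes every statement match its speaker's type — contradiction.
So Rosa is a knave.
With that fixed, Ximena's statement is true, so Ximena is a knight.
With that fixed, Ines's statement is true, so Ines is a knight.
With that fixed, Chao's statement is true, so Chao is a knight.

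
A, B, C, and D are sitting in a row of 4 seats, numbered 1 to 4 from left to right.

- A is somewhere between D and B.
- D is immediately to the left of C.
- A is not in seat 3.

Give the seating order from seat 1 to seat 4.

From clue 1: A is in {2,3}.
From clues 1–3: B → seat 1, A → seat 2, D → seat 3, C → seat 4.

B, A, D, C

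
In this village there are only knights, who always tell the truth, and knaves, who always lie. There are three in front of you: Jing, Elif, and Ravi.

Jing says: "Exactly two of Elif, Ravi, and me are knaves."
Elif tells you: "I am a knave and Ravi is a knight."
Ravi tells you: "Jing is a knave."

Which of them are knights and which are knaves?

Jing: knight, Elif: knave, Ravi: knave

Consider Jing. Suppose Jing is a knave.
Then no assignment of the remaining roles makes every statement match its speaker's type — contradiction.
So Jing is a knight.
With that fixed, Ravi's statement is false, so Ravi is a knave.
With that fixed, Elif's statement is false, so Elif is a knave.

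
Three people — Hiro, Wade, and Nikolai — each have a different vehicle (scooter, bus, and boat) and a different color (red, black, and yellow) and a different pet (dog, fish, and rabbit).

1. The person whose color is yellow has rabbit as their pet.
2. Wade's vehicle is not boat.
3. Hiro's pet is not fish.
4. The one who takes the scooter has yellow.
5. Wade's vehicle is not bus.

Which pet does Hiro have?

With clues 1–3, fish is impossible for Hiro's pet.
With clues 1–5, rabbit is impossible for Hiro's pet.
That leaves dog.

dog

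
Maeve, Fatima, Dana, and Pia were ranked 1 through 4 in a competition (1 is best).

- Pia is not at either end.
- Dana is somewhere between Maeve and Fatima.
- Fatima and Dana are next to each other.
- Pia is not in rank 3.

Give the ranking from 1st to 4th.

Maeve, Pia, Dana, Fatima

From clue 1: Pia is in {2,3}.
From clues 1–2: Maeve is in {1,4}.
From clues 1–4: Maeve → rank 1, Pia → rank 2, Dana → rank 3, Fatima → rank 4.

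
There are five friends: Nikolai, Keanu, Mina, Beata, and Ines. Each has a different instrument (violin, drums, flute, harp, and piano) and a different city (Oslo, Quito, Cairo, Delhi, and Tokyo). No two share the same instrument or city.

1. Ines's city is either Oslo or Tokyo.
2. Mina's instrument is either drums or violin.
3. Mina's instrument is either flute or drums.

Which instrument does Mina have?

drums

With clues 1–2, flute, harp, and piano are impossible for Mina's instrument.
With clues 1–3, violin is impossible for Mina's instrument.
That leaves drums.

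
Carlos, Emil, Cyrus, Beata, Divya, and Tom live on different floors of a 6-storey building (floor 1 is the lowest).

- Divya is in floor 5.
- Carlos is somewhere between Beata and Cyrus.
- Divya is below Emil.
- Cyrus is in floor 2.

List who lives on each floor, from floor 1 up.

From clue 1: Divya → floor 5.
From clues 1–2: Carlos is in {2,3,4}.
From clues 1–3: Emil → floor 6.
From clues 1–4: Tom → floor 1, Cyrus → floor 2, Carlos → floor 3, Beata → floor 4.

Tom, Cyrus, Carlos, Beata, Divya, Emil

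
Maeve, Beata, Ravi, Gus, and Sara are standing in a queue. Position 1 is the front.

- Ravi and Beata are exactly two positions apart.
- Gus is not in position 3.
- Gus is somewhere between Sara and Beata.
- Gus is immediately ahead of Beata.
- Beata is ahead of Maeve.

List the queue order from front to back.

Sara, Gus, Beata, Maeve, Ravi

From clues 1–2: Gus is in {1,2,4,5}.
From clues 1–3: Gus is in {2,4}.
From clues 1–4: Beata is in {3,5}.
From clues 1–5: Sara → position 1, Gus → position 2, Beata → position 3, Maeve → position 4, Ravi → position 5.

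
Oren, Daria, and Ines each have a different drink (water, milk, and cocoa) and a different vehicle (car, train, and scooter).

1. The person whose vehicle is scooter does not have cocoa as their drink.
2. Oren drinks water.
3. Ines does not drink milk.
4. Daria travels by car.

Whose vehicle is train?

With clues 1–4, Daria and Oren are impossible for the one with vehicle train.
That leaves Ines.

Ines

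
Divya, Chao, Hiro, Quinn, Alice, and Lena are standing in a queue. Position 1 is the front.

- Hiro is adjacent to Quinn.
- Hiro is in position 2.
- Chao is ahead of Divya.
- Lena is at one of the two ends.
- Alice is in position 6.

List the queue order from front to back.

From clues 1–2: Hiro → position 2.
From clues 1–3: Quinn is in {1,3}.
From clues 1–5: Lena → position 1, Quinn → position 3, Chao → position 4, Divya → position 5, Alice → position 6.

Lena, Hiro, Quinn, Chao, Divya, Alice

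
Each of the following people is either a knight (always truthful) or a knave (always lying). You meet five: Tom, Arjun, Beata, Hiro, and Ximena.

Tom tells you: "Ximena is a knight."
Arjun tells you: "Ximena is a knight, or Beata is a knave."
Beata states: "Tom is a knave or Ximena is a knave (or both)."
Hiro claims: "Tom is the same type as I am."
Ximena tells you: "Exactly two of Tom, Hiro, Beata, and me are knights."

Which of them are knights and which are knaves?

Consider Tom. Suppose Tom is a knave.
Then whichever role Hiro has, Hiro's statement has the wrong truth value — contradiction.
So Tom is a knight.
Consider Arjun. Suppose Arjun is a knave.
Then no assignment of the remaining roles makes every statement match its speaker's type — contradiction.
So Arjun is a knight.
Consider Beata. Suppose Beata is a knight.
Then no assignment of the remaining roles makes every statement match its speaker's type — contradiction.
So Beata is a knave.
Consider Hiro. Suppose Hiro is a knight.
Then whichever role Ximena has, Ximena's statement has the wrong truth value — contradiction.
So Hiro is a knave.
Consider Ximena. Suppose Ximena is a knave.
Then Tom's statement comes out false, contradicting Tom being a knight.
So Ximena is a knight.

Tom: knight, Arjun: knight, Beata: knave, Hiro: knave, Ximena: knight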